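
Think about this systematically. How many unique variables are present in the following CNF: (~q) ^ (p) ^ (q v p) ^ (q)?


Identify each variable that appears in the formula.
Variables found: p, q
Count = 2

2


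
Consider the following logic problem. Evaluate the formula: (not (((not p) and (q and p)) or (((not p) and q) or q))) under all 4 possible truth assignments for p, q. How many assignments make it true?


Check all 4 assignments:
p=0, q=0: 1
p=0, q=1: 0
p=1, q=0: 1
p=1, q=1: 0
Count of True = 2

2


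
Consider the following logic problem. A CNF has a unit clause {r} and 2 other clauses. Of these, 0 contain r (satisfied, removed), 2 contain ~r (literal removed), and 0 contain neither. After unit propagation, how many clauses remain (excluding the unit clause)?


Satisfied (removed): 0
Shortened (remain): 2
Unchanged (remain): 0
Remaining = 2 + 0 = 2

2


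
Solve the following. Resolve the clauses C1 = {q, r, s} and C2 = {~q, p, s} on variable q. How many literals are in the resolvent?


Remove q from C1 and ~q from C2.
C1 remainder: {r, s}
C2 remainder: {p, s}
Union (resolvent): {p, r, s}
Resolvent has 3 literal(s).

3


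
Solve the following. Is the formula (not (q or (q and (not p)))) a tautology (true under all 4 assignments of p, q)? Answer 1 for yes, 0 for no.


Check all 4 assignments:
p=0, q=0: 1
p=0, q=1: 0
p=1, q=0: 1
p=1, q=1: 0
Satisfying count = 2/4.
Tautology iff count = 4: no.

0


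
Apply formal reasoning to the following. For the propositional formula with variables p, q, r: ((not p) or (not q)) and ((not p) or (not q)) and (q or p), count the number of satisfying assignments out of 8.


Evaluate all 8 assignments for p, q, r:
p=0, q=0, r=0: 0
p=0, q=0, r=1: 0
p=0, q=1, r=0: 1
p=0, q=1, r=1: 1
p=1, q=0, r=0: 1
p=1, q=0, r=1: 1
p=1, q=1, r=0: 0
p=1, q=1, r=1: 0
Satisfying count = 4

4


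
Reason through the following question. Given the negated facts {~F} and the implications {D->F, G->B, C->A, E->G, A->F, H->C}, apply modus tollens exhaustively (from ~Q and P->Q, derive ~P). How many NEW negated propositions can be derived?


Initial negated facts: {~F}
Apply modus tollens to closure:
  ~F and D->F  =>  ~D
  ~F and A->F  =>  ~A
  ~A and C->A  =>  ~C
  ~C and H->C  =>  ~H
Final negated: {~A, ~C, ~D, ~F, ~H}
New negations: {~A, ~C, ~D, ~H}
Count = 4

4


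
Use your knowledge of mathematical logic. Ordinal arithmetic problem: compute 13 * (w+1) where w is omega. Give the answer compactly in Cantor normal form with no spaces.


Compute 13 * (w+1).
Ordinal * is associative and left-distributive over +, but NOT commutative; for finite n>1, n*w = w but w*n stays w*n.
By left-distributivity: 13 * (w+1) = 13*w + 13*1 = w + 13 = w+13.
Result = w+13

w+13


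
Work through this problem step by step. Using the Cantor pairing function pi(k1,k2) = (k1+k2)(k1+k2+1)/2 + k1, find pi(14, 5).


k1 + k2 = 19
(k1+k2)(k1+k2+1)/2 = 19 * 20 / 2 = 190
pi = 190 + 14 = 204

204


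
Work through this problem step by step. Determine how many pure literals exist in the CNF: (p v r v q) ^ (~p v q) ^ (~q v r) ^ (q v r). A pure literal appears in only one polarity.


Check each variable for pure literal status:
p: mixed (not pure)
q: mixed (not pure)
r: pure positive
Pure literal count = 1

1


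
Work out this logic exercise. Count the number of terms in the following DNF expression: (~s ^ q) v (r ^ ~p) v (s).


A DNF formula is a disjunction of terms (conjunctions).
Terms are separated by v.
Counting the disjuncts: 3 terms.

3


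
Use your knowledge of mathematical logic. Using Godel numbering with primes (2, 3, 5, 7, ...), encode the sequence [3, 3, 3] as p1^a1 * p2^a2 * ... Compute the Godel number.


Encode each element as an exponent of the corresponding prime:
  2^3 = 8
  3^3 = 27
  5^3 = 125
Product = 8 * 27 * 125 = 27000

27000


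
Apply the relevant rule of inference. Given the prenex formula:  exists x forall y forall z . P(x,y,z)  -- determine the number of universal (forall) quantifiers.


Quantifier prefix: exists x forall y forall z
Mark each quantifier type:
  E U U
Universal count = 2, Existential count = 1
Asked for universal (forall) quantifiers: 2

2


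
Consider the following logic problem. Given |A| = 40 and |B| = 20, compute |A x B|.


The Cartesian product A x B contains all ordered pairs (a, b).
|A x B| = |A| * |B| = 40 * 20 = 800

800


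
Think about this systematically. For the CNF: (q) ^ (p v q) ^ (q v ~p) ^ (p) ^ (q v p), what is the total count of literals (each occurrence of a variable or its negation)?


Counting literals in each clause:
Clause 1: 1 literal(s)
Clause 2: 2 literal(s)
Clause 3: 2 literal(s)
Clause 4: 1 literal(s)
Clause 5: 2 literal(s)
Total = 8

8


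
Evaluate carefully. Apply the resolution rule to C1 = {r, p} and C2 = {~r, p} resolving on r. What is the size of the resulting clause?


Remove r from C1 and ~r from C2.
C1 remainder: {p}
C2 remainder: {p}
Union (resolvent): {p}
Resolvent has 1 literal(s).

1


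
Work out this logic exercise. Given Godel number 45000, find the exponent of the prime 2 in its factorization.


Factorize 45000 by dividing by 2 repeatedly.
Division steps: 2 divides 45000 exactly 3 time(s).
Exponent of 2 = 3

3


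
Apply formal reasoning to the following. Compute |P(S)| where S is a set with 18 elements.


The power set of a set with n elements has 2^n elements.
|P(S)| = 2^18 = 262144

262144


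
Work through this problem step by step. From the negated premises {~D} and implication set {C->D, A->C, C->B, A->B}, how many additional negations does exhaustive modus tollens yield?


Initial negated facts: {~D}
Apply modus tollens to closure:
  ~D and C->D  =>  ~C
  ~C and A->C  =>  ~A
Final negated: {~A, ~C, ~D}
New negations: {~A, ~C}
Count = 2

2


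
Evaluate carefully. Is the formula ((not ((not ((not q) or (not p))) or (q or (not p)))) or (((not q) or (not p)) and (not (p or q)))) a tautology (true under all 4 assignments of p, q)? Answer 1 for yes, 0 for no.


Check all 4 assignments:
p=0, q=0: 1
p=0, q=1: 0
p=1, q=0: 1
p=1, q=1: 0
Satisfying count = 2/4.
Tautology iff count = 4: no.

0


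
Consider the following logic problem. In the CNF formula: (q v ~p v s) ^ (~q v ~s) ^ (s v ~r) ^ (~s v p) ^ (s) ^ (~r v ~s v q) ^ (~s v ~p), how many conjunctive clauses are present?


A CNF formula is a conjunction of clauses.
Clauses are separated by ^.
Counting the conjuncts: 7 clauses.

7


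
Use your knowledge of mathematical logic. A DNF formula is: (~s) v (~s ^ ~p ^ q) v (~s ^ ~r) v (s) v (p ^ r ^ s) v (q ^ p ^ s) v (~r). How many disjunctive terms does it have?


A DNF formula is a disjunction of terms (conjunctions).
Terms are separated by v.
Counting the disjuncts: 7 terms.

7


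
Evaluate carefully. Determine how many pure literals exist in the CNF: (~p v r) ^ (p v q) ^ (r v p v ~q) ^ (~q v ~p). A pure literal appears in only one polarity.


Check each variable for pure literal status:
p: mixed (not pure)
q: mixed (not pure)
r: pure positive
Pure literal count = 1

1


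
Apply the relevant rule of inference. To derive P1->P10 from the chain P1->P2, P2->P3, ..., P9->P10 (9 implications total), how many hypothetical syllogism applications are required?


With 9 implications in a chain connecting 10 propositions:
P1->P2, P2->P3, ..., P9->P10
Steps needed = (number of implications) - 1 = 9 - 1 = 8

8


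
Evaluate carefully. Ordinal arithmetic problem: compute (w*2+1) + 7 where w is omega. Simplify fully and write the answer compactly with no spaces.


Compute (w*2+1) + 7.
Ordinal + is associative but NOT commutative; for finite n>0, n + w = w but w + n stays w+n.
By associativity: (w*2+1) + 7 = w*2 + (1+7) = w*2+8.
Result = w*2+8

w*2+8


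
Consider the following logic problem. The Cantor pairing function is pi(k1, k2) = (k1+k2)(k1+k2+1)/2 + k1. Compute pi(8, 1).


k1 + k2 = 9
(k1+k2)(k1+k2+1)/2 = 9 * 10 / 2 = 45
pi = 45 + 8 = 53

53


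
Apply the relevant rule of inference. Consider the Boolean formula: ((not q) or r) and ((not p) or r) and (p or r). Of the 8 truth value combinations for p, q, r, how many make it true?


Evaluate all 8 assignments for p, q, r:
p=0, q=0, r=0: 0
p=0, q=0, r=1: 1
p=0, q=1, r=0: 0
p=0, q=1, r=1: 1
p=1, q=0, r=0: 0
p=1, q=0, r=1: 1
p=1, q=1, r=0: 0
p=1, q=1, r=1: 1
Satisfying count = 4

4


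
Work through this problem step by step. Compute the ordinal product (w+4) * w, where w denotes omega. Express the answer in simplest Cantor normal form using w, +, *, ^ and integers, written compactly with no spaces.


Compute (w+4) * w.
Ordinal * is associative and left-distributive over +, but NOT commutative; for finite n>1, n*w = w but w*n stays w*n.
(w+4) * w = sup{(w+4)*k : k<w} = sup{w*k+4} = w^2 (the +4 tail is absorbed in the limit).
Result = w^2

w^2


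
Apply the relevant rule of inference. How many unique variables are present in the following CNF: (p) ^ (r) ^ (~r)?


Identify each variable that appears in the formula.
Variables found: p, r
Count = 2

2


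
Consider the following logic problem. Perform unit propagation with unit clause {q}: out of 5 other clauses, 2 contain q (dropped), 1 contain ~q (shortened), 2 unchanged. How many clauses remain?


Satisfied (removed): 2
Shortened (remain): 1
Unchanged (remain): 2
Remaining = 1 + 2 = 3

3


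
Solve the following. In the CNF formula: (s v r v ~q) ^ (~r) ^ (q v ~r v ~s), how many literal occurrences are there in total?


Counting literals in each clause:
Clause 1: 3 literal(s)
Clause 2: 1 literal(s)
Clause 3: 3 literal(s)
Total = 7

7


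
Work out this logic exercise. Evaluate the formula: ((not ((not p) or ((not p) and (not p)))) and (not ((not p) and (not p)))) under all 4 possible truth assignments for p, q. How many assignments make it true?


Check all 4 assignments:
p=0, q=0: 0
p=0, q=1: 0
p=1, q=0: 1
p=1, q=1: 1
Count of True = 2

2


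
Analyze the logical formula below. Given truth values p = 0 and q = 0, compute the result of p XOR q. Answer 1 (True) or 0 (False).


p = 0, q = 0
Operation: p XOR q
Evaluate: 0 XOR 0 = 0

0


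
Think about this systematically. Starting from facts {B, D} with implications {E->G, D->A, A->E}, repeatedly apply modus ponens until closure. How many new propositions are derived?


Initial facts: {B, D}
Apply modus ponens to closure:
  D and D->A  =>  A
  A and A->E  =>  E
  E and E->G  =>  G
Final known: {A, B, D, E, G}
New propositions: {A, E, G}
Count = 3

3


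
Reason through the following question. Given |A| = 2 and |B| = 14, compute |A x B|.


The Cartesian product A x B contains all ordered pairs (a, b).
|A x B| = |A| * |B| = 2 * 14 = 28

28


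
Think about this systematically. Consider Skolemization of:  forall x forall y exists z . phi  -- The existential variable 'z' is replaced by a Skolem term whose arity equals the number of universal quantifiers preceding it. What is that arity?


Quantifier prefix: forall x forall y exists z
'z' is existentially quantified at position 3.
Universal variables preceding it: x, y
Skolem function arity = 2

2


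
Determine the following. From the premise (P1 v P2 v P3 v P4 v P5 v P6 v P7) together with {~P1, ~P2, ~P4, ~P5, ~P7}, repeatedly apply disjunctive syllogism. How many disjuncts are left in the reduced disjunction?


Original disjuncts (7): P1, P2, P3, P4, P5, P6, P7
Negated (eliminate): ~P1, ~P2, ~P4, ~P5, ~P7
Remaining disjuncts: P3, P6
Count = 7 - 5 = 2

2


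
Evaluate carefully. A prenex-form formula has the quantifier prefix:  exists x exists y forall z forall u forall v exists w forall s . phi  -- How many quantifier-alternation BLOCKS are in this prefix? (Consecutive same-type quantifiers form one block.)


Quantifier-type sequence: E E A A A E A  (A=forall, E=exists)
Group into maximal same-type runs:
  Ex2 | Ax3 | Ex1 | Ax1
Number of blocks = 4

4


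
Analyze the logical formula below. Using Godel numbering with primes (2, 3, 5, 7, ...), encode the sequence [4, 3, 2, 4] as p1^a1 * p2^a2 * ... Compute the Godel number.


Encode each element as an exponent of the corresponding prime:
  2^4 = 16
  3^3 = 27
  5^2 = 25
  7^4 = 2401
Product = 16 * 27 * 25 * 2401 = 25930800

25930800


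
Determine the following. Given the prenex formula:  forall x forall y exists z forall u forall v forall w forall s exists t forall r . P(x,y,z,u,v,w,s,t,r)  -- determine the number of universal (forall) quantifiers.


Quantifier prefix: forall x forall y exists z forall u forall v forall w forall s exists t forall r
Mark each quantifier type:
  U U E U U U U E U
Universal count = 7, Existential count = 2
Asked for universal (forall) quantifiers: 7

7


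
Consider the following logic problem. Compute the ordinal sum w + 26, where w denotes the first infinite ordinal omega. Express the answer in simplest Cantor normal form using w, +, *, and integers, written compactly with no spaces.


Compute w + 26.
Ordinal + is associative but NOT commutative; for finite n>0, n + w = w but w + n stays w+n.
w + 26 is already in normal form (a successor ordinal beyond w).
Result = w+26

w+26


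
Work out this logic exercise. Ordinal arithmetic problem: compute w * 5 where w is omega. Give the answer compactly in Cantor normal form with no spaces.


Compute w * 5.
Ordinal * is associative and left-distributive over +, but NOT commutative; for finite n>1, n*w = w but w*n stays w*n.
w * 5 means 5 copies of w concatenated: w*5.
Result = w*5

w*5


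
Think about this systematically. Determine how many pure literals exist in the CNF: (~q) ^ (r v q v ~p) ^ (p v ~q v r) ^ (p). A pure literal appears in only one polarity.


Check each variable for pure literal status:
p: mixed (not pure)
q: mixed (not pure)
r: pure positive
Pure literal count = 1

1


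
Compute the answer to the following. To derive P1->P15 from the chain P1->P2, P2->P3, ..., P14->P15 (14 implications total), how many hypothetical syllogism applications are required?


With 14 implications in a chain connecting 15 propositions:
P1->P2, P2->P3, ..., P14->P15
Steps needed = (number of implications) - 1 = 14 - 1 = 13

13


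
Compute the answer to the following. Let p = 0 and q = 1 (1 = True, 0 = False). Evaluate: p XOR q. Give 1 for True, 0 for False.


p = 0, q = 1
Operation: p XOR q
Evaluate: 0 XOR 1 = 1

1


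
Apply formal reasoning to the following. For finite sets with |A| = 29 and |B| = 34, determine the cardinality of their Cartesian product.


The Cartesian product A x B contains all ordered pairs (a, b).
|A x B| = |A| * |B| = 29 * 34 = 986

986


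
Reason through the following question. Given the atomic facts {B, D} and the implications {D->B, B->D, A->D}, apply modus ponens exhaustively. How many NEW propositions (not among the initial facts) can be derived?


Initial facts: {B, D}
Apply modus ponens to closure:
  (no implication fires)
Final known: {B, D}
New propositions: {(none)}
Count = 0

0


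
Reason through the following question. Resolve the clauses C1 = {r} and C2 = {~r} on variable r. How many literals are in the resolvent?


Remove r from C1 and ~r from C2.
C1 remainder: {}
C2 remainder: {}
Union (resolvent): {} (empty clause)
Resolvent has 0 literal(s).

0


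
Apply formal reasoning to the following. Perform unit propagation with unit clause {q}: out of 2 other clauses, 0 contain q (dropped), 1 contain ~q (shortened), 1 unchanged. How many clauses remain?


Satisfied (removed): 0
Shortened (remain): 1
Unchanged (remain): 1
Remaining = 1 + 1 = 2

2


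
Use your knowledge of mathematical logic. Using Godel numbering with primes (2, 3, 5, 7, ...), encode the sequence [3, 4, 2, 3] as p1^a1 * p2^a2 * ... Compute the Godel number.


Encode each element as an exponent of the corresponding prime:
  2^3 = 8
  3^4 = 81
  5^2 = 25
  7^3 = 343
Product = 8 * 81 * 25 * 343 = 5556600

5556600


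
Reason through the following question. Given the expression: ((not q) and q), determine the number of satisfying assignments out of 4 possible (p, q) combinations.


Check all 4 assignments:
p=0, q=0: 0
p=0, q=1: 0
p=1, q=0: 0
p=1, q=1: 0
Count of True = 0

0


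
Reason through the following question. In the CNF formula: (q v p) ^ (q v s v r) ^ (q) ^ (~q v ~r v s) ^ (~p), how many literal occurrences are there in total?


Counting literals in each clause:
Clause 1: 2 literal(s)
Clause 2: 3 literal(s)
Clause 3: 1 literal(s)
Clause 4: 3 literal(s)
Clause 5: 1 literal(s)
Total = 10

10


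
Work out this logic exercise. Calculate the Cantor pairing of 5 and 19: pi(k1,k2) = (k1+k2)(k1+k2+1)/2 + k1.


k1 + k2 = 24
(k1+k2)(k1+k2+1)/2 = 24 * 25 / 2 = 300
pi = 300 + 5 = 305

305


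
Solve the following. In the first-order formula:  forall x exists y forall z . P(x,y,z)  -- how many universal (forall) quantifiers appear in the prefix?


Quantifier prefix: forall x exists y forall z
Mark each quantifier type:
  U E U
Universal count = 2, Existential count = 1
Asked for universal (forall) quantifiers: 2

2


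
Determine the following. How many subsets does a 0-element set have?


The power set of a set with n elements has 2^n elements.
|P(S)| = 2^0 = 1

1


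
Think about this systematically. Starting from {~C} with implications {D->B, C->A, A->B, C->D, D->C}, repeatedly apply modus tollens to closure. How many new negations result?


Initial negated facts: {~C}
Apply modus tollens to closure:
  ~C and D->C  =>  ~D
Final negated: {~C, ~D}
New negations: {~D}
Count = 1

1


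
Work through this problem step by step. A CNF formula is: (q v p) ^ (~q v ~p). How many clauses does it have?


A CNF formula is a conjunction of clauses.
Clauses are separated by ^.
Counting the conjuncts: 2 clauses.

2


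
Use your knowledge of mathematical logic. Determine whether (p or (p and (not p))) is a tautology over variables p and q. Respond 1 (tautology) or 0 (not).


Check all 4 assignments:
p=0, q=0: 0
p=0, q=1: 0
p=1, q=0: 1
p=1, q=1: 1
Satisfying count = 2/4.
Tautology iff count = 4: no.

0


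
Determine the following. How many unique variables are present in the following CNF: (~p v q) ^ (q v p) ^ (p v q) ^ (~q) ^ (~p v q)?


Identify each variable that appears in the formula.
Variables found: p, q
Count = 2

2


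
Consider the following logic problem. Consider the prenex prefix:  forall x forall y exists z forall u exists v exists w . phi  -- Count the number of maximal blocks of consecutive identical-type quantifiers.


Quantifier-type sequence: A A E A E E  (A=forall, E=exists)
Group into maximal same-type runs:
  Ax2 | Ex1 | Ax1 | Ex2
Number of blocks = 4

4


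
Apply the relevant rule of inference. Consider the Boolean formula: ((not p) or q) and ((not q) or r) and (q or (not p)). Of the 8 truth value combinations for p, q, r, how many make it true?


Evaluate all 8 assignments for p, q, r:
p=0, q=0, r=0: 1
p=0, q=0, r=1: 1
p=0, q=1, r=0: 0
p=0, q=1, r=1: 1
p=1, q=0, r=0: 0
p=1, q=0, r=1: 0
p=1, q=1, r=0: 0
p=1, q=1, r=1: 1
Satisfying count = 4

4


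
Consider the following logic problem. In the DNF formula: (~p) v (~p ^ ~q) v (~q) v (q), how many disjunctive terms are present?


A DNF formula is a disjunction of terms (conjunctions).
Terms are separated by v.
Counting the disjuncts: 4 terms.

4


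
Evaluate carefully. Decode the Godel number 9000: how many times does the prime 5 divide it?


Factorize 9000 by dividing by 5 repeatedly.
Division steps: 5 divides 9000 exactly 3 time(s).
Exponent of 5 = 3

3


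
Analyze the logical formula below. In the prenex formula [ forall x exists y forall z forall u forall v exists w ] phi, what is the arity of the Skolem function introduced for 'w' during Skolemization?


Quantifier prefix: forall x exists y forall z forall u forall v exists w
'w' is existentially quantified at position 6.
Universal variables preceding it: x, z, u, v
Skolem function arity = 4

4


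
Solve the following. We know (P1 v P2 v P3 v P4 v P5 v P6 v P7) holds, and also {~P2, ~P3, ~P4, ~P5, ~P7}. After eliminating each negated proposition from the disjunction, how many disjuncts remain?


Original disjuncts (7): P1, P2, P3, P4, P5, P6, P7
Negated (eliminate): ~P2, ~P3, ~P4, ~P5, ~P7
Remaining disjuncts: P1, P6
Count = 7 - 5 = 2

2


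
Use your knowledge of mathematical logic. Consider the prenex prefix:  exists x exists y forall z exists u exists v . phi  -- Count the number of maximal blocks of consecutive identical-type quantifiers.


Quantifier-type sequence: E E A E E  (A=forall, E=exists)
Group into maximal same-type runs:
  Ex2 | Ax1 | Ex2
Number of blocks = 3

3


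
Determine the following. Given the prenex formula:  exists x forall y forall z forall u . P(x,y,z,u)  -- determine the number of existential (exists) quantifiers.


Quantifier prefix: exists x forall y forall z forall u
Mark each quantifier type:
  E U U U
Universal count = 3, Existential count = 1
Asked for existential (exists) quantifiers: 1

1


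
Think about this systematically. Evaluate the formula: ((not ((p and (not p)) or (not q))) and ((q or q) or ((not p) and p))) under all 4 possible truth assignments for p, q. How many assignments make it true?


Check all 4 assignments:
p=0, q=0: 0
p=0, q=1: 1
p=1, q=0: 0
p=1, q=1: 1
Count of True = 2

2


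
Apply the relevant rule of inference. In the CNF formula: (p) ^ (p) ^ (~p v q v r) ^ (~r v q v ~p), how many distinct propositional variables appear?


Identify each variable that appears in the formula.
Variables found: p, q, r
Count = 3

3


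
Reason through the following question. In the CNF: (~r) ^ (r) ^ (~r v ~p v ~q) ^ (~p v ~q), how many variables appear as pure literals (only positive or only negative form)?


Check each variable for pure literal status:
p: pure negative
q: pure negative
r: mixed (not pure)
Pure literal count = 2

2


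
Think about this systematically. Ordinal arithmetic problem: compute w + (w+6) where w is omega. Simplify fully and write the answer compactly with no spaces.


Compute w + (w+6).
Ordinal + is associative but NOT commutative; for finite n>0, n + w = w but w + n stays w+n.
w + (w+6) = (w+w) + 6 = w*2+6.
Result = w*2+6

w*2+6


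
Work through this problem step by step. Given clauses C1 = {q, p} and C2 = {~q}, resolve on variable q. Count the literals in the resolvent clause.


Remove q from C1 and ~q from C2.
C1 remainder: {p}
C2 remainder: {}
Union (resolvent): {p}
Resolvent has 1 literal(s).

1


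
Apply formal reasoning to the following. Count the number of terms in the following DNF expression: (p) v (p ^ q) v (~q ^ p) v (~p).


A DNF formula is a disjunction of terms (conjunctions).
Terms are separated by v.
Counting the disjuncts: 4 terms.

4


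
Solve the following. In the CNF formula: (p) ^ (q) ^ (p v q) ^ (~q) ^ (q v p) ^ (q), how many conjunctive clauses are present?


A CNF formula is a conjunction of clauses.
Clauses are separated by ^.
Counting the conjuncts: 6 clauses.

6


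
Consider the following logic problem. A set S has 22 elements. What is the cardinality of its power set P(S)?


The power set of a set with n elements has 2^n elements.
|P(S)| = 2^22 = 4194304

4194304


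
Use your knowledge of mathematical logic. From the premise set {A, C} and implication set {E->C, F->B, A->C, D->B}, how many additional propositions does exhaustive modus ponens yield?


Initial facts: {A, C}
Apply modus ponens to closure:
  (no implication fires)
Final known: {A, C}
New propositions: {(none)}
Count = 0

0


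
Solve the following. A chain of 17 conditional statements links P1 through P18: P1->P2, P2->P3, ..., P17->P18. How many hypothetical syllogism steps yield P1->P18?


With 17 implications in a chain connecting 18 propositions:
P1->P2, P2->P3, ..., P17->P18
Steps needed = (number of implications) - 1 = 17 - 1 = 16

16


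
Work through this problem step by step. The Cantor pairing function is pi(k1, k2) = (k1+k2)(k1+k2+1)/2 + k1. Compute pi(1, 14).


k1 + k2 = 15
(k1+k2)(k1+k2+1)/2 = 15 * 16 / 2 = 120
pi = 120 + 1 = 121

121


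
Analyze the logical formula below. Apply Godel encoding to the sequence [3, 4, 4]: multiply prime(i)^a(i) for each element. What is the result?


Encode each element as an exponent of the corresponding prime:
  2^3 = 8
  3^4 = 81
  5^4 = 625
Product = 8 * 81 * 625 = 405000

405000


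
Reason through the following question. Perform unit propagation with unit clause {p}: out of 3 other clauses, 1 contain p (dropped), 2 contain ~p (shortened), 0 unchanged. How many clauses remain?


Satisfied (removed): 1
Shortened (remain): 2
Unchanged (remain): 0
Remaining = 2 + 0 = 2

2


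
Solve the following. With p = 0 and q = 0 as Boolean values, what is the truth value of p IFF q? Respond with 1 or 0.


p = 0, q = 0
Operation: p IFF q
Evaluate: 0 IFF 0 = 1

1


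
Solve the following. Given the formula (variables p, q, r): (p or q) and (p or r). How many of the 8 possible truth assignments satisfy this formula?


Evaluate all 8 assignments for p, q, r:
p=0, q=0, r=0: 0
p=0, q=0, r=1: 0
p=0, q=1, r=0: 0
p=0, q=1, r=1: 1
p=1, q=0, r=0: 1
p=1, q=0, r=1: 1
p=1, q=1, r=0: 1
p=1, q=1, r=1: 1
Satisfying count = 5

5


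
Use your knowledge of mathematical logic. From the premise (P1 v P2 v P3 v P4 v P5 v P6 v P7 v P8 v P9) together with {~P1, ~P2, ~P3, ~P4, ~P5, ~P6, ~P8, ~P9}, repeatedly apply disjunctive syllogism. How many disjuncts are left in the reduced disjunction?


Original disjuncts (9): P1, P2, P3, P4, P5, P6, P7, P8, P9
Negated (eliminate): ~P1, ~P2, ~P3, ~P4, ~P5, ~P6, ~P8, ~P9
Remaining disjuncts: P7
Count = 9 - 8 = 1

1


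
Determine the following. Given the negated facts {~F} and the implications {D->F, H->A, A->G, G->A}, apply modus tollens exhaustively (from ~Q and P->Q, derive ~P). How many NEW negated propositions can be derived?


Initial negated facts: {~F}
Apply modus tollens to closure:
  ~F and D->F  =>  ~D
Final negated: {~D, ~F}
New negations: {~D}
Count = 1

1


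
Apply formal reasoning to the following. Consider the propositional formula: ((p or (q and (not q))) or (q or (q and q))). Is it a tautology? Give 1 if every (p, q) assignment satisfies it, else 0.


Check all 4 assignments:
p=0, q=0: 0
p=0, q=1: 1
p=1, q=0: 1
p=1, q=1: 1
Satisfying count = 3/4.
Tautology iff count = 4: no.

0


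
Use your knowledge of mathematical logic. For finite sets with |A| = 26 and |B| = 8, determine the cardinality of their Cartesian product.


The Cartesian product A x B contains all ordered pairs (a, b).
|A x B| = |A| * |B| = 26 * 8 = 208

208


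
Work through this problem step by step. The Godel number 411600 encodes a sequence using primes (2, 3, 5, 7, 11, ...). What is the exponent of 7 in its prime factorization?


Factorize 411600 by dividing by 7 repeatedly.
Division steps: 7 divides 411600 exactly 3 time(s).
Exponent of 7 = 3

3


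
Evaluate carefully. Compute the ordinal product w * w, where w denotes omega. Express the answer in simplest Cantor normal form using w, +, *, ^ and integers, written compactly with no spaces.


Compute w * w.
Ordinal * is associative and left-distributive over +, but NOT commutative; for finite n>1, n*w = w but w*n stays w*n.
w * w = w^2 by definition.
Result = w^2

w^2


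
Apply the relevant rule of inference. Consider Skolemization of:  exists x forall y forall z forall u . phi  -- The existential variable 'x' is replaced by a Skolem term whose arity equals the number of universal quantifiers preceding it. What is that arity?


Quantifier prefix: exists x forall y forall z forall u
'x' is existentially quantified at position 1.
No universal quantifiers precede it.
Skolem function arity = 0 (a Skolem constant)

0


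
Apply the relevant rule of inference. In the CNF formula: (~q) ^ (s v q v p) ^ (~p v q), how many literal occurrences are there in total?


Counting literals in each clause:
Clause 1: 1 literal(s)
Clause 2: 3 literal(s)
Clause 3: 2 literal(s)
Total = 6

6


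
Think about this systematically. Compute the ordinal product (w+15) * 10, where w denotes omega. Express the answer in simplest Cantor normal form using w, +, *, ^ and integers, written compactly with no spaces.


Compute (w+15) * 10.
Ordinal * is associative and left-distributive over +, but NOT commutative; for finite n>1, n*w = w but w*n stays w*n.
(w+15) * 10 = (w+15) repeated 10 times. Each intermediate +15 is absorbed by the following w; only the last survives: w*10+15.
Result = w*10+15

w*10+15


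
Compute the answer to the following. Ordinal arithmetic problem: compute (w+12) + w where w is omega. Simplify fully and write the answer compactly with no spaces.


Compute (w+12) + w.
Ordinal + is associative but NOT commutative; for finite n>0, n + w = w but w + n stays w+n.
(w+12) + w = w + (12+w) = w + w = w*2 (the finite tail 12 is absorbed by the right w).
Result = w*2

w*2


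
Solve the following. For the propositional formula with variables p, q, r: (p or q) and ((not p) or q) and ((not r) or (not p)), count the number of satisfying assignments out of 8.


Evaluate all 8 assignments for p, q, r:
p=0, q=0, r=0: 0
p=0, q=0, r=1: 0
p=0, q=1, r=0: 1
p=0, q=1, r=1: 1
p=1, q=0, r=0: 0
p=1, q=0, r=1: 0
p=1, q=1, r=0: 1
p=1, q=1, r=1: 0
Satisfying count = 3

3


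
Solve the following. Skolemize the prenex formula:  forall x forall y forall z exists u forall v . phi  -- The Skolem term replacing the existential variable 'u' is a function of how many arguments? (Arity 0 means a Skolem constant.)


Quantifier prefix: forall x forall y forall z exists u forall v
'u' is existentially quantified at position 4.
Universal variables preceding it: x, y, z
Skolem function arity = 3

3


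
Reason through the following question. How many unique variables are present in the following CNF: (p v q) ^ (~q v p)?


Identify each variable that appears in the formula.
Variables found: p, q
Count = 2

2


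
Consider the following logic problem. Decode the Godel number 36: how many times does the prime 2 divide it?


Factorize 36 by dividing by 2 repeatedly.
Division steps: 2 divides 36 exactly 2 time(s).
Exponent of 2 = 2

2


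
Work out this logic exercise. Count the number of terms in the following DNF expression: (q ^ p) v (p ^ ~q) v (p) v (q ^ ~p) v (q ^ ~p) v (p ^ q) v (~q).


A DNF formula is a disjunction of terms (conjunctions).
Terms are separated by v.
Counting the disjuncts: 7 terms.

7


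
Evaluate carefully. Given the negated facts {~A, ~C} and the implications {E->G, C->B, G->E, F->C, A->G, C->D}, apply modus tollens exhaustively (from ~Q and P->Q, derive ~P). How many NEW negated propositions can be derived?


Initial negated facts: {~A, ~C}
Apply modus tollens to closure:
  ~C and F->C  =>  ~F
Final negated: {~A, ~C, ~F}
New negations: {~F}
Count = 1

1


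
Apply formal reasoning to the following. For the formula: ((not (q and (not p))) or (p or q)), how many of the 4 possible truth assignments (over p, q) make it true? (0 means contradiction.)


Check all 4 assignments:
p=0, q=0: 1
p=0, q=1: 1
p=1, q=0: 1
p=1, q=1: 1
Count of True = 4

4


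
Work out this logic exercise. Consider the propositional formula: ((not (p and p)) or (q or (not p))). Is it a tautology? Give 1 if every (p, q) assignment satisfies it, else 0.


Check all 4 assignments:
p=0, q=0: 1
p=0, q=1: 1
p=1, q=0: 0
p=1, q=1: 1
Satisfying count = 3/4.
Tautology iff count = 4: no.

0


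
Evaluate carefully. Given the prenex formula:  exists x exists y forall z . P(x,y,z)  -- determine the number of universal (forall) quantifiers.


Quantifier prefix: exists x exists y forall z
Mark each quantifier type:
  E E U
Universal count = 1, Existential count = 2
Asked for universal (forall) quantifiers: 1

1


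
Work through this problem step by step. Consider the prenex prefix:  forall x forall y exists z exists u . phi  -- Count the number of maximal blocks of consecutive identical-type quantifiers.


Quantifier-type sequence: A A E E  (A=forall, E=exists)
Group into maximal same-type runs:
  Ax2 | Ex2
Number of blocks = 2

2


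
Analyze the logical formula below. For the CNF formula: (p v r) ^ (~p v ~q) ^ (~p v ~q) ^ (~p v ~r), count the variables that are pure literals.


Check each variable for pure literal status:
p: mixed (not pure)
q: pure negative
r: mixed (not pure)
Pure literal count = 1

1


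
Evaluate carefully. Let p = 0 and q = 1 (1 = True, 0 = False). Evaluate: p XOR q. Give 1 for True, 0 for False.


p = 0, q = 1
Operation: p XOR q
Evaluate: 0 XOR 1 = 1

1


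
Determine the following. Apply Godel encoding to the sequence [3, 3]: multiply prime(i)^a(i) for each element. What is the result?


Encode each element as an exponent of the corresponding prime:
  2^3 = 8
  3^3 = 27
Product = 8 * 27 = 216

216


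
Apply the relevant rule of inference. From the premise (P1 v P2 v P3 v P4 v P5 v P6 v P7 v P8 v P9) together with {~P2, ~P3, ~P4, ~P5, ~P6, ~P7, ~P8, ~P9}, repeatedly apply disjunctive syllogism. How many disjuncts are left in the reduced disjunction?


Original disjuncts (9): P1, P2, P3, P4, P5, P6, P7, P8, P9
Negated (eliminate): ~P2, ~P3, ~P4, ~P5, ~P6, ~P7, ~P8, ~P9
Remaining disjuncts: P1
Count = 9 - 8 = 1

1


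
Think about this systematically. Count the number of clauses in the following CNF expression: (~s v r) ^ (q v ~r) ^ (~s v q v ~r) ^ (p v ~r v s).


A CNF formula is a conjunction of clauses.
Clauses are separated by ^.
Counting the conjuncts: 4 clauses.

4


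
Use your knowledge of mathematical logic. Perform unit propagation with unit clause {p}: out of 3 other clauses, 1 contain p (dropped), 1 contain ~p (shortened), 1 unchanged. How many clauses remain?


Satisfied (removed): 1
Shortened (remain): 1
Unchanged (remain): 1
Remaining = 1 + 1 = 2

2


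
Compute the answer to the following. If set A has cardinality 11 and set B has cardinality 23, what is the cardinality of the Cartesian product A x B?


The Cartesian product A x B contains all ordered pairs (a, b).
|A x B| = |A| * |B| = 11 * 23 = 253

253


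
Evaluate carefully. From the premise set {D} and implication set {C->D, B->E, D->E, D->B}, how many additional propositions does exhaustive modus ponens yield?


Initial facts: {D}
Apply modus ponens to closure:
  D and D->E  =>  E
  D and D->B  =>  B
Final known: {B, D, E}
New propositions: {B, E}
Count = 2

2


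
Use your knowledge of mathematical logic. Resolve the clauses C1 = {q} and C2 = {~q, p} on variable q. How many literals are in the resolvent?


Remove q from C1 and ~q from C2.
C1 remainder: {}
C2 remainder: {p}
Union (resolvent): {p}
Resolvent has 1 literal(s).

1


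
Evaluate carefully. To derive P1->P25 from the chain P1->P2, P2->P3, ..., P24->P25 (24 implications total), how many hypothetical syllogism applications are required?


With 24 implications in a chain connecting 25 propositions:
P1->P2, P2->P3, ..., P24->P25
Steps needed = (number of implications) - 1 = 24 - 1 = 23

23


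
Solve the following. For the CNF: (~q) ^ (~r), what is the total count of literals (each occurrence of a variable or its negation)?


Counting literals in each clause:
Clause 1: 1 literal(s)
Clause 2: 1 literal(s)
Total = 2

2


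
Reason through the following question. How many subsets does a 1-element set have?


The power set of a set with n elements has 2^n elements.
|P(S)| = 2^1 = 2

2


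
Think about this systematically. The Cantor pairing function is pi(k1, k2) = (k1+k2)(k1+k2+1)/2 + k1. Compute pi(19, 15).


k1 + k2 = 34
(k1+k2)(k1+k2+1)/2 = 34 * 35 / 2 = 595
pi = 595 + 19 = 614

614


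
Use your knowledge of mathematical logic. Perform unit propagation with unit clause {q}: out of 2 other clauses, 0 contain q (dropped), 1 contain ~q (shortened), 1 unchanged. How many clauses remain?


Satisfied (removed): 0
Shortened (remain): 1
Unchanged (remain): 1
Remaining = 1 + 1 = 2

2


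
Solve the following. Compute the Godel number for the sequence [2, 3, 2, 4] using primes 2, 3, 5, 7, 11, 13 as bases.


Encode each element as an exponent of the corresponding prime:
  2^2 = 4
  3^3 = 27
  5^2 = 25
  7^4 = 2401
Product = 4 * 27 * 25 * 2401 = 6482700

6482700


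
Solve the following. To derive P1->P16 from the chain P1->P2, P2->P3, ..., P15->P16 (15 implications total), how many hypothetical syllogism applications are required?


With 15 implications in a chain connecting 16 propositions:
P1->P2, P2->P3, ..., P15->P16
Steps needed = (number of implications) - 1 = 15 - 1 = 14

14


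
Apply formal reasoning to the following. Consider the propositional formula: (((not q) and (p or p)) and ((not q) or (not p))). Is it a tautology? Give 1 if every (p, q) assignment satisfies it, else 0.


Check all 4 assignments:
p=0, q=0: 0
p=0, q=1: 0
p=1, q=0: 1
p=1, q=1: 0
Satisfying count = 1/4.
Tautology iff count = 4: no.

0


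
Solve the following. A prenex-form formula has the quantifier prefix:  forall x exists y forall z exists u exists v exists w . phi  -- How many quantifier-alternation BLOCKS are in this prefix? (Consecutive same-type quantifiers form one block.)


Quantifier-type sequence: A E A E E E  (A=forall, E=exists)
Group into maximal same-type runs:
  Ax1 | Ex1 | Ax1 | Ex3
Number of blocks = 4

4


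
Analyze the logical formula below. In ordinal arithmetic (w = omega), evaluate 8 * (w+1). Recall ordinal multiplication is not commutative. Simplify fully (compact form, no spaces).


Compute 8 * (w+1).
Ordinal * is associative and left-distributive over +, but NOT commutative; for finite n>1, n*w = w but w*n stays w*n.
By left-distributivity: 8 * (w+1) = 8*w + 8*1 = w + 8 = w+8.
Result = w+8

w+8


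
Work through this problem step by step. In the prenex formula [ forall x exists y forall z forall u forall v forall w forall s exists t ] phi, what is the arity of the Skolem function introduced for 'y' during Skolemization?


Quantifier prefix: forall x exists y forall z forall u forall v forall w forall s exists t
'y' is existentially quantified at position 2.
Universal variables preceding it: x
Skolem function arity = 1

1


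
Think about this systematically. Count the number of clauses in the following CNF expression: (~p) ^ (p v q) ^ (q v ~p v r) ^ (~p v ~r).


A CNF formula is a conjunction of clauses.
Clauses are separated by ^.
Counting the conjuncts: 4 clauses.

4


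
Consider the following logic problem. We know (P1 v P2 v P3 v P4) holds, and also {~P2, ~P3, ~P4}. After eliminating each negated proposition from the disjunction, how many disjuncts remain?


Original disjuncts (4): P1, P2, P3, P4
Negated (eliminate): ~P2, ~P3, ~P4
Remaining disjuncts: P1
Count = 4 - 3 = 1

1


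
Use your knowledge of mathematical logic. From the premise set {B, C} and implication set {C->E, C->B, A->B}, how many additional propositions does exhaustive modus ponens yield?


Initial facts: {B, C}
Apply modus ponens to closure:
  C and C->E  =>  E
Final known: {B, C, E}
New propositions: {E}
Count = 1

1


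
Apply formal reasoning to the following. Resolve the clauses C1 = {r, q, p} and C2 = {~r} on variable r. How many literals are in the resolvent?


Remove r from C1 and ~r from C2.
C1 remainder: {q, p}
C2 remainder: {}
Union (resolvent): {p, q}
Resolvent has 2 literal(s).

2


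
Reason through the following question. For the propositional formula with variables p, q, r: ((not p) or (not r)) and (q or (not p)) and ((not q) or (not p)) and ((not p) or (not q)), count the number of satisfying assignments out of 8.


Evaluate all 8 assignments for p, q, r:
p=0, q=0, r=0: 1
p=0, q=0, r=1: 1
p=0, q=1, r=0: 1
p=0, q=1, r=1: 1
p=1, q=0, r=0: 0
p=1, q=0, r=1: 0
p=1, q=1, r=0: 0
p=1, q=1, r=1: 0
Satisfying count = 4

4


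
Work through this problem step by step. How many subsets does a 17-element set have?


The power set of a set with n elements has 2^n elements.
|P(S)| = 2^17 = 131072

131072
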